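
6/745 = 6/745 =0.01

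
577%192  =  1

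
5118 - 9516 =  - 4398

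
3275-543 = 2732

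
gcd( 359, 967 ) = 1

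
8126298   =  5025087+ 3101211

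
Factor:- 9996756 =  - 2^2*3^1 * 7^1*11^1*31^1*349^1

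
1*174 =174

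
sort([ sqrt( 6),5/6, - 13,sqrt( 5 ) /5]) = [-13,sqrt(5) /5,5/6,sqrt( 6 )]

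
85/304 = 85/304 = 0.28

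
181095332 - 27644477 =153450855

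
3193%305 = 143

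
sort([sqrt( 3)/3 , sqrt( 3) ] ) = [ sqrt( 3)/3 , sqrt( 3)]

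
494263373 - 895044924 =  - 400781551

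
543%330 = 213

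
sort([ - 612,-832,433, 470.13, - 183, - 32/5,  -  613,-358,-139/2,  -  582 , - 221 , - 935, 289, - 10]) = [ -935, - 832, - 613, - 612,-582, - 358,-221, - 183 , - 139/2, - 10  ,  -  32/5,289,  433 , 470.13 ]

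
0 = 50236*0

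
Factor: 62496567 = 3^2*7^1 * 19^1*109^1*479^1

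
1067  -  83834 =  - 82767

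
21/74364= 7/24788= 0.00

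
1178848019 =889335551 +289512468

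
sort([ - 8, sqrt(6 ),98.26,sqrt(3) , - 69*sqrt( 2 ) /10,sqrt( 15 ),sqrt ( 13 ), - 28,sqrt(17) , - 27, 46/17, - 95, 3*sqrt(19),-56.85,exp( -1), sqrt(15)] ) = [-95, - 56.85,- 28, - 27, - 69*sqrt ( 2 )/10,-8,exp(  -  1), sqrt(3 ),sqrt( 6 ),46/17 , sqrt (13 ),sqrt( 15 ),sqrt (15 ), sqrt(17),3*sqrt(19),98.26 ] 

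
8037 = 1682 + 6355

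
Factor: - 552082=- 2^1 * 276041^1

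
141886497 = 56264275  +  85622222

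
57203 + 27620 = 84823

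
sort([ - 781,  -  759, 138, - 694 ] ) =[ - 781,  -  759, - 694, 138]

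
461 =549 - 88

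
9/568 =9/568 = 0.02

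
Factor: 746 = 2^1*373^1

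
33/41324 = 33/41324  =  0.00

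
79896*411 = 32837256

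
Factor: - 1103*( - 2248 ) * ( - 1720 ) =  - 4264815680  =  - 2^6 * 5^1*43^1* 281^1*1103^1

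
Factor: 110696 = 2^3 *101^1 * 137^1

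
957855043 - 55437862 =902417181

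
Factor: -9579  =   - 3^1 * 31^1 * 103^1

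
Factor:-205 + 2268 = 2063^1 = 2063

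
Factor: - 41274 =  - 2^1 * 3^2*2293^1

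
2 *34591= 69182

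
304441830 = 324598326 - 20156496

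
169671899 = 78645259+91026640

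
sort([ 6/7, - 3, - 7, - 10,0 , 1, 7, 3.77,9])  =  [ - 10,  -  7, - 3, 0, 6/7, 1,3.77,7 , 9] 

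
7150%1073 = 712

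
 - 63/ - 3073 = 9/439  =  0.02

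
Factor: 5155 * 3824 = 2^4*5^1*239^1*1031^1 = 19712720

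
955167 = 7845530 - 6890363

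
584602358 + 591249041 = 1175851399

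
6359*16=101744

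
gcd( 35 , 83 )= 1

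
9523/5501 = 9523/5501=   1.73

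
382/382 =1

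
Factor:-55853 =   -  7^1*79^1*101^1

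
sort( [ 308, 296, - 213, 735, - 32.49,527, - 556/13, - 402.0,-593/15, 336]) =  [ - 402.0, - 213, - 556/13, - 593/15, - 32.49 , 296, 308,336, 527, 735]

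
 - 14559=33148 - 47707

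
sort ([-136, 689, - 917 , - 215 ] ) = [-917, - 215,-136,689 ]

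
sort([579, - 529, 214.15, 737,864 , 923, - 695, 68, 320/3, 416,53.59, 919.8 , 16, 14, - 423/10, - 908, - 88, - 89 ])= [ - 908, - 695, - 529, - 89, -88, - 423/10,14,16,53.59, 68 , 320/3,  214.15 , 416,579, 737, 864,  919.8 , 923] 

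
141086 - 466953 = -325867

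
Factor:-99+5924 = 5^2*233^1=5825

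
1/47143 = 1/47143= 0.00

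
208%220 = 208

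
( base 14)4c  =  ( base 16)44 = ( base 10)68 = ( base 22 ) 32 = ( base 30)28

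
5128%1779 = 1570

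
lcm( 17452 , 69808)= 69808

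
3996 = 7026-3030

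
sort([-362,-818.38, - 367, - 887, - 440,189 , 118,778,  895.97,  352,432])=[-887, - 818.38,  -  440,-367, - 362 , 118,189,352,  432,778,895.97] 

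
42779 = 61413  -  18634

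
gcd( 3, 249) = 3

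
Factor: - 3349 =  - 17^1*197^1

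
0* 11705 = 0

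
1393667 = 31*44957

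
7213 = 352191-344978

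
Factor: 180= 2^2*3^2*5^1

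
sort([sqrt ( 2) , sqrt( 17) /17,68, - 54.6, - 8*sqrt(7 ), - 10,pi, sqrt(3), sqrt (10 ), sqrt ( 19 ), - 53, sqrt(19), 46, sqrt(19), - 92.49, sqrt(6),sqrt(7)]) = [-92.49, - 54.6, - 53, - 8 * sqrt( 7), - 10, sqrt(17)/17, sqrt(2), sqrt( 3),sqrt ( 6),  sqrt(7), pi, sqrt( 10 ),sqrt( 19),sqrt(19), sqrt ( 19), 46  ,  68 ]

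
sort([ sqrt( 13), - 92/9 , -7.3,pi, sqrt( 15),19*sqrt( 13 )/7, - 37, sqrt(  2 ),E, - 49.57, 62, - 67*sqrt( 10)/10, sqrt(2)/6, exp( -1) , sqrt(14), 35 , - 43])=[ - 49.57, - 43, - 37, - 67*sqrt(10)/10, - 92/9,-7.3  ,  sqrt( 2)/6,exp( - 1),sqrt( 2 ),E,pi,sqrt(13 ),sqrt( 14),sqrt( 15), 19 * sqrt( 13)/7, 35, 62 ] 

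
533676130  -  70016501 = 463659629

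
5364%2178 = 1008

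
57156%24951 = 7254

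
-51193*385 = -19709305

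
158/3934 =79/1967 = 0.04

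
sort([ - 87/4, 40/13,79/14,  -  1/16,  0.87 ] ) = [ - 87/4, - 1/16 , 0.87, 40/13, 79/14] 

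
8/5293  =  8/5293 = 0.00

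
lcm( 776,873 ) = 6984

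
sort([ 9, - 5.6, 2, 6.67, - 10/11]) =[ - 5.6,  -  10/11,2, 6.67, 9]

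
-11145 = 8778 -19923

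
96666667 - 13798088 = 82868579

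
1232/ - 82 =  - 616/41 = - 15.02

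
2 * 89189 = 178378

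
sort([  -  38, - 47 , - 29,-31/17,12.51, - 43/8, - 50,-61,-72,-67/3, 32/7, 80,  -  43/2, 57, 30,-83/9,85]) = [-72, - 61,- 50 ,-47, - 38, - 29, - 67/3, - 43/2, - 83/9,-43/8,-31/17,32/7,12.51,  30,57,80,85] 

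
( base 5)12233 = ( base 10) 943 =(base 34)RP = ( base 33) sj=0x3AF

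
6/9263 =6/9263 = 0.00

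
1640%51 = 8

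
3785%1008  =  761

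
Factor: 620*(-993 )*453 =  - 278893980 = - 2^2*3^2*5^1*31^1 *151^1*331^1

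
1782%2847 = 1782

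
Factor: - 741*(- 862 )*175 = 111779850= 2^1*3^1 * 5^2 * 7^1*13^1*19^1*431^1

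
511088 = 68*7516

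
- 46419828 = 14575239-60995067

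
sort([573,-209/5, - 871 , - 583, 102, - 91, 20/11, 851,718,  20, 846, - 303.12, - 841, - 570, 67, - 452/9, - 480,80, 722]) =[ - 871, -841, - 583, - 570,  -  480, - 303.12, - 91,  -  452/9, - 209/5 , 20/11,20 , 67,80, 102, 573, 718, 722, 846, 851]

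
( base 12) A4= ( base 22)5e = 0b1111100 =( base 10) 124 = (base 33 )3P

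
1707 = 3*569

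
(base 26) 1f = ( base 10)41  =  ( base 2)101001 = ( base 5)131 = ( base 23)1I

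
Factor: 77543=77543^1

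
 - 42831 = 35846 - 78677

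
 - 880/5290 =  - 88/529= - 0.17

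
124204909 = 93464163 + 30740746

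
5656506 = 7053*802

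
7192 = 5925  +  1267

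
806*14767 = 11902202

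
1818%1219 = 599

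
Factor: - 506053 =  - 131^1*3863^1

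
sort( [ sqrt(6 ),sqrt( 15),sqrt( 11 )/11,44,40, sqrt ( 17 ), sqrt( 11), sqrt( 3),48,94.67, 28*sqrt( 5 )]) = [sqrt(11)/11 , sqrt( 3),sqrt (6),sqrt(11),sqrt( 15), sqrt(17), 40, 44,48, 28*sqrt( 5 ),  94.67]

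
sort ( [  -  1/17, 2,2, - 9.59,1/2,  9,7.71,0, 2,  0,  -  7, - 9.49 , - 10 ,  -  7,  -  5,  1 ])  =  [ - 10,  -  9.59,-9.49,-7, - 7, -5,  -  1/17,0, 0,1/2,  1, 2,2, 2,  7.71,9 ]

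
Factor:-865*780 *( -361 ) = 243566700 = 2^2*3^1*5^2*13^1*19^2*173^1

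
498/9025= 498/9025 = 0.06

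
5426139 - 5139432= 286707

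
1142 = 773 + 369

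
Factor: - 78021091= - 163^1*251^1*1907^1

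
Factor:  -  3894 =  - 2^1*3^1*11^1 *59^1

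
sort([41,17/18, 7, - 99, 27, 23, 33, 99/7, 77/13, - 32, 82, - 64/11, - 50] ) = [ - 99, - 50, - 32,-64/11 , 17/18 , 77/13,  7, 99/7,23,  27,33,41,82 ] 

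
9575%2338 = 223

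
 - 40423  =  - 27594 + -12829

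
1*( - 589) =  - 589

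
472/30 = 236/15 = 15.73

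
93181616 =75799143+17382473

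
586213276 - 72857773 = 513355503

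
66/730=33/365 = 0.09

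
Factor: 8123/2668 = 2^( - 2)*23^( - 1 )*29^( - 1 ) * 8123^1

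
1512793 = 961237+551556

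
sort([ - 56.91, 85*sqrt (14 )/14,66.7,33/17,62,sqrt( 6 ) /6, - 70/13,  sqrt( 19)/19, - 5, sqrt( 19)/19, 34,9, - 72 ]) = [ - 72, - 56.91, - 70/13, -5,sqrt( 19 )/19,sqrt( 19) /19,  sqrt( 6)/6,33/17,9,85* sqrt( 14 ) /14,34,62, 66.7]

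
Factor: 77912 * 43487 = 2^3*9739^1*43487^1 = 3388159144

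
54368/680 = 79 + 81/85 = 79.95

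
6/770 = 3/385 = 0.01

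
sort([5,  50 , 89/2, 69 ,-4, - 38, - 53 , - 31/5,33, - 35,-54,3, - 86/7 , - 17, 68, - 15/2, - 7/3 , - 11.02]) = [ - 54,-53, - 38 , - 35, - 17,-86/7, - 11.02, - 15/2, - 31/5,-4,-7/3,3,5,33,89/2,  50,68, 69 ]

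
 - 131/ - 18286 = 131/18286= 0.01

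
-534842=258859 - 793701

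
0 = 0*95072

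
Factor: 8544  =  2^5*3^1*89^1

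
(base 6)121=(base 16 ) 31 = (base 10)49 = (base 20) 29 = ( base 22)25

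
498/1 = 498 = 498.00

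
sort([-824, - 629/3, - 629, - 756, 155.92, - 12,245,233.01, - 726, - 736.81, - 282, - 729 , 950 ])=[ - 824,-756, - 736.81, - 729,- 726, - 629, - 282, - 629/3, - 12, 155.92,233.01,245 , 950 ]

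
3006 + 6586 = 9592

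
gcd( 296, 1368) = 8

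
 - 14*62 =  - 868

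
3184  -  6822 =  - 3638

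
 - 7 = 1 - 8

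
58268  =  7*8324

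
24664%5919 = 988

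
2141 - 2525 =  - 384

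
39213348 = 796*49263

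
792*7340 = 5813280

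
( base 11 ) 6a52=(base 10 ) 9253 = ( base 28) BMD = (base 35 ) 7JD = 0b10010000100101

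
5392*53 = 285776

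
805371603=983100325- 177728722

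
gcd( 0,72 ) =72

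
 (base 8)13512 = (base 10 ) 5962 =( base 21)DAJ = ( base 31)66a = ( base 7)23245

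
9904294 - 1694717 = 8209577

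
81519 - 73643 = 7876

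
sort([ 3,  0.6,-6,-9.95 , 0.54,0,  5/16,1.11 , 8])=[ - 9.95,  -  6,0,5/16, 0.54, 0.6,1.11, 3,8]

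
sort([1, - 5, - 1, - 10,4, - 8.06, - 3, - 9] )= [ - 10, - 9 , - 8.06, - 5, - 3,  -  1,1,4 ]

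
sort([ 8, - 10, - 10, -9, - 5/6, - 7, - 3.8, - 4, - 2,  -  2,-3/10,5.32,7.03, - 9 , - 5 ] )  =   [ - 10, - 10,-9,-9, - 7,  -  5, - 4,-3.8, -2, - 2 , - 5/6, - 3/10,5.32,7.03, 8]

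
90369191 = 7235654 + 83133537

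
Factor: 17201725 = 5^2*271^1*2539^1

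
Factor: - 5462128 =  - 2^4 *7^2*6967^1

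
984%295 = 99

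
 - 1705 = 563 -2268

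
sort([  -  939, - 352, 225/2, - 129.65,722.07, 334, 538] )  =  [  -  939, - 352, - 129.65, 225/2, 334, 538 , 722.07 ]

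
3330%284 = 206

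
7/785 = 7/785 = 0.01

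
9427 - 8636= 791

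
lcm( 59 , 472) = 472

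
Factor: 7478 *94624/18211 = 707598272/18211 = 2^6*2957^1*3739^1*18211^(  -  1)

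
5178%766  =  582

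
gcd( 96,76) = 4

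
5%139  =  5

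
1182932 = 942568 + 240364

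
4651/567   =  8  +  115/567  =  8.20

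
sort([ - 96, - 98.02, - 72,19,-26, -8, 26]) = [ - 98.02, - 96, - 72,-26, - 8,19,26]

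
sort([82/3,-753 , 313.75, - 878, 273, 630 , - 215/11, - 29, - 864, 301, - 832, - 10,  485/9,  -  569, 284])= [ - 878, - 864, - 832, - 753, - 569, - 29, - 215/11, - 10, 82/3,  485/9,273, 284, 301,313.75, 630]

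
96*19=1824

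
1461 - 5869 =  - 4408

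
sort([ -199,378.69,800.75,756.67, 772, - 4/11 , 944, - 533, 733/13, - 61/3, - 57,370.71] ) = [-533, - 199, - 57 , - 61/3,  -  4/11 , 733/13, 370.71, 378.69 , 756.67,772, 800.75,  944] 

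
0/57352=0 = 0.00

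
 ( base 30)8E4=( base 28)9k8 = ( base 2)1110111001000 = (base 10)7624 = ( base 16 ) 1dc8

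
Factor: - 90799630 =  - 2^1*5^1*23^1*211^1*1871^1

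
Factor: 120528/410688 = 2^(-2)*3^3*23^( - 1 ) = 27/92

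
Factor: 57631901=57631901^1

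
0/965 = 0 = 0.00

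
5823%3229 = 2594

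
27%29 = 27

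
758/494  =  379/247 = 1.53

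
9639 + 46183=55822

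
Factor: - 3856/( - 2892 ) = 2^2 * 3^( - 1) = 4/3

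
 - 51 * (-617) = 31467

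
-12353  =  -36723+24370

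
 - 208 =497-705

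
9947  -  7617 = 2330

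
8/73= 8/73 = 0.11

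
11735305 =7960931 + 3774374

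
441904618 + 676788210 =1118692828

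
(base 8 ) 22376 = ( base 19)1748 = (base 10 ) 9470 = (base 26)e06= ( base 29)b7g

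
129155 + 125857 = 255012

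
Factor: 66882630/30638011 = 2^1*3^1  *5^1*43^1*139^1 * 373^1*661^( - 1 )*46351^( - 1) 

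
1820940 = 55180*33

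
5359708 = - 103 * ( - 52036)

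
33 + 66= 99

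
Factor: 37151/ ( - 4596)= - 97/12 = - 2^(-2 )*3^( - 1)*97^1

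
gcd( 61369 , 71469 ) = 1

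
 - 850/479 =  - 2 +108/479  =  - 1.77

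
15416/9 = 15416/9 = 1712.89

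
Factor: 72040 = 2^3*5^1*1801^1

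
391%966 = 391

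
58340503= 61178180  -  2837677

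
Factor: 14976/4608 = 2^( - 2)*13^1 = 13/4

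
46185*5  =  230925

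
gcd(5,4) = 1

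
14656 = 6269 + 8387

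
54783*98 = 5368734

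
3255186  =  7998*407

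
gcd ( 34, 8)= 2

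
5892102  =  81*72742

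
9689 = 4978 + 4711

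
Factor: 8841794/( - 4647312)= - 2^( - 3 )*3^( - 2 )*13^1*59^( - 1 )*89^1*547^(  -  1)*3821^1 = - 4420897/2323656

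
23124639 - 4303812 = 18820827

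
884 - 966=-82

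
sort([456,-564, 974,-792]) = [ - 792, - 564,456  ,  974]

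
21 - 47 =  -  26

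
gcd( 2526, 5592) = 6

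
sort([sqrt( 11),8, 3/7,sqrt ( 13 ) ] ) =[3/7,sqrt ( 11 ),sqrt(13),8] 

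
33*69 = 2277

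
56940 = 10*5694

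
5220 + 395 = 5615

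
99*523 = 51777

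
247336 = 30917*8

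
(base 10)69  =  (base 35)1y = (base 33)23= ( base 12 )59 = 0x45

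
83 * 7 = 581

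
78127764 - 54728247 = 23399517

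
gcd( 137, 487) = 1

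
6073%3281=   2792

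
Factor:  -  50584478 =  - 2^1*7^1*197^1*18341^1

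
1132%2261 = 1132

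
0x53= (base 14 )5d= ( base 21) 3k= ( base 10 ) 83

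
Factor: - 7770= - 2^1*3^1 * 5^1 * 7^1*37^1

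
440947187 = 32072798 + 408874389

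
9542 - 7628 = 1914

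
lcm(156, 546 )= 1092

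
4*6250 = 25000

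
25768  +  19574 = 45342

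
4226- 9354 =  - 5128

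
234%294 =234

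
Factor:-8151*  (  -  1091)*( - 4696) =- 2^3*3^1*11^1*13^1*19^1 * 587^1*1091^1 = - 41760311736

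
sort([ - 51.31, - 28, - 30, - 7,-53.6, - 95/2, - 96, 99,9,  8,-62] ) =[ - 96, - 62, - 53.6, - 51.31, -95/2, - 30, - 28, -7,  8, 9, 99 ]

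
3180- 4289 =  - 1109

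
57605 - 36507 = 21098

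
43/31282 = 43/31282  =  0.00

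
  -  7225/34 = -213 + 1/2 = -212.50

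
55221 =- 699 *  ( - 79)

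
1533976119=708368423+825607696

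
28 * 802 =22456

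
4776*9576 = 45734976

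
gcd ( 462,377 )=1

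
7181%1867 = 1580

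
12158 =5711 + 6447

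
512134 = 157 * 3262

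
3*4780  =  14340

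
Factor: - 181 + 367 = 186 =2^1*3^1*31^1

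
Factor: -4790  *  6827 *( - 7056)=230740584480 = 2^5 * 3^2*5^1*7^2*479^1*6827^1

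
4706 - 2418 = 2288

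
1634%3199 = 1634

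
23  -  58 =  - 35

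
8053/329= 8053/329  =  24.48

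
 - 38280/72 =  - 1595/3=-531.67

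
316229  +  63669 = 379898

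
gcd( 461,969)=1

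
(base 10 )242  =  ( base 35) 6W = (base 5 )1432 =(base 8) 362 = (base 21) bb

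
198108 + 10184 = 208292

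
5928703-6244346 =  - 315643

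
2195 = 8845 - 6650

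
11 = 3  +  8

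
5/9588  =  5/9588 = 0.00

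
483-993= - 510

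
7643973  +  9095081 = 16739054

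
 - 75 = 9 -84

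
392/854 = 28/61= 0.46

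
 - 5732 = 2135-7867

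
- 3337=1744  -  5081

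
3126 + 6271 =9397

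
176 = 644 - 468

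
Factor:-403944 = - 2^3*3^1 * 16831^1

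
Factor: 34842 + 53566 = 2^3*43^1 * 257^1 = 88408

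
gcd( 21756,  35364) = 84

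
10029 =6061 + 3968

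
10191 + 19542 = 29733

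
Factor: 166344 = 2^3*3^1 * 29^1*239^1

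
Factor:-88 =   -  2^3*11^1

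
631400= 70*9020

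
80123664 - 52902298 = 27221366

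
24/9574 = 12/4787 = 0.00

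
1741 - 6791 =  - 5050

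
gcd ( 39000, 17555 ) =5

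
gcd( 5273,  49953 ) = 1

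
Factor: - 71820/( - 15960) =2^( - 1) * 3^2  =  9/2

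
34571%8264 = 1515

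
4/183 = 4/183 = 0.02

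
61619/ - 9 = -61619/9 =- 6846.56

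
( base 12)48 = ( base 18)32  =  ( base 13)44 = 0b111000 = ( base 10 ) 56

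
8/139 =8/139 = 0.06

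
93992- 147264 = -53272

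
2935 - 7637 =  - 4702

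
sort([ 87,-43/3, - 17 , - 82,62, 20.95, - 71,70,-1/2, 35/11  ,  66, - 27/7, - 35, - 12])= [  -  82,-71, - 35, - 17, - 43/3, - 12, - 27/7,  -  1/2, 35/11,20.95, 62,66, 70, 87]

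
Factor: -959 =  - 7^1*137^1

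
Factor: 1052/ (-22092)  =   - 1/21 = -3^( - 1) *7^( - 1 ) 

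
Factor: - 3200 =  - 2^7*5^2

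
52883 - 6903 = 45980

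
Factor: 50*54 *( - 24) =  - 2^5 * 3^4 * 5^2=- 64800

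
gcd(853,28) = 1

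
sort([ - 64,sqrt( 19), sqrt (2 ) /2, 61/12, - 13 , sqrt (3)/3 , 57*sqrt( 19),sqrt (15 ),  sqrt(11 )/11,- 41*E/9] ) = [ - 64,-13, - 41*E/9, sqrt( 11 )/11, sqrt( 3)/3,sqrt( 2)/2,sqrt(15 ), sqrt(19 ),61/12 , 57*sqrt( 19) ] 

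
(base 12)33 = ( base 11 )36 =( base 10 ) 39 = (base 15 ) 29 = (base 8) 47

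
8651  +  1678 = 10329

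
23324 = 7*3332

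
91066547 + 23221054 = 114287601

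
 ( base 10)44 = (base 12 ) 38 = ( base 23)1L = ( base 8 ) 54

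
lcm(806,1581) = 41106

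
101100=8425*12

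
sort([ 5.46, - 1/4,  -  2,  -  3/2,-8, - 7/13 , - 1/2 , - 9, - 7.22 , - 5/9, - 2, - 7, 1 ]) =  [  -  9,- 8,  -  7.22, - 7 , - 2, - 2, - 3/2, - 5/9, - 7/13, - 1/2, - 1/4, 1,5.46 ] 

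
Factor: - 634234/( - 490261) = 2^1*337^1 * 521^( - 1) = 674/521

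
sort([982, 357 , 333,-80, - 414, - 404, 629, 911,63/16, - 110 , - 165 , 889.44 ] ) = [ - 414, - 404 , - 165,-110, - 80, 63/16,333,357, 629, 889.44,911, 982]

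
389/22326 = 389/22326 =0.02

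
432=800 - 368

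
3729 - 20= 3709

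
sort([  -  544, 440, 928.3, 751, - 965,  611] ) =[-965, -544,440, 611, 751, 928.3 ]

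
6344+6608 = 12952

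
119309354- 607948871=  -488639517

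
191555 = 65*2947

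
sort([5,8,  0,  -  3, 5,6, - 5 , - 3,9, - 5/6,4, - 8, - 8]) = [ - 8,- 8, - 5, -3, - 3, - 5/6, 0,4,5,5, 6,8,9]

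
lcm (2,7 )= 14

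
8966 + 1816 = 10782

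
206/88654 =103/44327=0.00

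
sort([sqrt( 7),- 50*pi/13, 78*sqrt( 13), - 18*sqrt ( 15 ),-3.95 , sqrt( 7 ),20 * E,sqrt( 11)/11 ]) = [ - 18*sqrt( 15), - 50 * pi/13,  -  3.95,sqrt( 11 )/11, sqrt( 7 ),sqrt( 7 ) , 20*E, 78 *sqrt( 13)]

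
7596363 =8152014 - 555651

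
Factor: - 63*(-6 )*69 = 2^1 * 3^4*7^1*23^1 = 26082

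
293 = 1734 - 1441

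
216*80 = 17280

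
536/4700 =134/1175= 0.11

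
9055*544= 4925920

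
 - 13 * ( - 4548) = 59124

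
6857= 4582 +2275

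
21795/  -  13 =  - 21795/13=-1676.54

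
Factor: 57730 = 2^1*5^1*23^1*251^1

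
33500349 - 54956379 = - 21456030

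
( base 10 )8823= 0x2277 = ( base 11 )66A1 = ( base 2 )10001001110111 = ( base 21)K03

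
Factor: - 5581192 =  - 2^3*79^1*8831^1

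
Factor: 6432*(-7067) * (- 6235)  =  283411575840=2^5*3^1*  5^1*29^1* 37^1*43^1*67^1 * 191^1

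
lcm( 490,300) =14700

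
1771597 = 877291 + 894306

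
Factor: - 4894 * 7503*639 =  - 2^1*3^3*41^1*61^1*71^1* 2447^1= -23463876798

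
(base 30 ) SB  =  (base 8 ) 1523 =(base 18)2b5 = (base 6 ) 3535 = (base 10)851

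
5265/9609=1755/3203 =0.55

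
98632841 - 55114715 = 43518126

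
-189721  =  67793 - 257514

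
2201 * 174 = 382974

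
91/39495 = 91/39495 = 0.00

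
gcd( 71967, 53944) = 1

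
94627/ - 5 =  - 18926 + 3/5 = - 18925.40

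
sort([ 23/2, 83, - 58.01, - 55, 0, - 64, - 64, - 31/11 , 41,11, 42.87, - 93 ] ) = [  -  93, - 64, - 64, - 58.01, - 55, - 31/11,0,  11 , 23/2, 41, 42.87,83]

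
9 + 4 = 13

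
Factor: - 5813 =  - 5813^1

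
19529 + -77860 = - 58331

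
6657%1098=69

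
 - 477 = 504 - 981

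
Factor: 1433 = 1433^1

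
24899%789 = 440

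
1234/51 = 24  +  10/51 = 24.20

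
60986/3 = 20328 + 2/3 = 20328.67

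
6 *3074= 18444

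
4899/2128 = 4899/2128 = 2.30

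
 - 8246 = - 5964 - 2282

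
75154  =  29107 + 46047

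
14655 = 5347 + 9308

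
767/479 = 1 + 288/479 = 1.60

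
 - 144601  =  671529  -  816130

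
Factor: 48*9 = 432 =2^4*3^3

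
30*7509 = 225270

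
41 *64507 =2644787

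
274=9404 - 9130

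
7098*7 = 49686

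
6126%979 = 252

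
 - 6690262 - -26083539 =19393277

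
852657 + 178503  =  1031160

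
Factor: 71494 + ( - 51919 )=3^3*5^2*29^1  =  19575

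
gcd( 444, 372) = 12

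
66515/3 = 66515/3 = 22171.67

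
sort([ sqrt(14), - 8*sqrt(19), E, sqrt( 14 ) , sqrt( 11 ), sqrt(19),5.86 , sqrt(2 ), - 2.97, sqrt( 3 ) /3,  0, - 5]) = [-8*sqrt( 19), -5, - 2.97,0, sqrt( 3)/3,  sqrt(2 ) , E,  sqrt( 11),sqrt(14),sqrt ( 14), sqrt(19), 5.86 ]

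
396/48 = 33/4 = 8.25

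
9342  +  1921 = 11263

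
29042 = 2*14521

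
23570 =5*4714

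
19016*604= 11485664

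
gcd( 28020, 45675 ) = 15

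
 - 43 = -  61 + 18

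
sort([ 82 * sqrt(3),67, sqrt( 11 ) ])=[ sqrt(11 ),67, 82*sqrt( 3)]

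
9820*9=88380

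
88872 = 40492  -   - 48380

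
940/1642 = 470/821 = 0.57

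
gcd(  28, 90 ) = 2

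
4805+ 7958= 12763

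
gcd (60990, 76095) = 285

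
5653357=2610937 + 3042420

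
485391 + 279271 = 764662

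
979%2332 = 979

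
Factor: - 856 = -2^3* 107^1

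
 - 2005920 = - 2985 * 672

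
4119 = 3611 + 508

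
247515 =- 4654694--4902209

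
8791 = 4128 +4663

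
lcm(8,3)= 24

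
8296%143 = 2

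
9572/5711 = 9572/5711 = 1.68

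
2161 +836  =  2997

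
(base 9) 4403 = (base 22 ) 6F9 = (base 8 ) 6253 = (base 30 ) 3i3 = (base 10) 3243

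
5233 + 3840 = 9073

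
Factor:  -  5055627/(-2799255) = 5^(-1) * 59^( - 1) * 3163^(-1)*1685209^1 = 1685209/933085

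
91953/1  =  91953 = 91953.00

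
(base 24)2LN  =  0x68F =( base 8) 3217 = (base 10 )1679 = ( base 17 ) 5dd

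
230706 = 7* 32958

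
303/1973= 303/1973 = 0.15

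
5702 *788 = 4493176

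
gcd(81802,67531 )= 1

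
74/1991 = 74/1991  =  0.04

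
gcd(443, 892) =1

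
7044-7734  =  -690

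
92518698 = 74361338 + 18157360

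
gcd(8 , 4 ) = 4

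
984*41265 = 40604760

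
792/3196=198/799= 0.25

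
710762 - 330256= 380506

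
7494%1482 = 84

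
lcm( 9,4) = 36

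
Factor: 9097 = 11^1*827^1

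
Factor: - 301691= - 13^1*23^1 * 1009^1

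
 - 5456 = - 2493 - 2963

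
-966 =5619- 6585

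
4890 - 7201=-2311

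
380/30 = 12+2/3 = 12.67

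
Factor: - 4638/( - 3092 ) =3/2 = 2^(-1 )*3^1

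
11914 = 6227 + 5687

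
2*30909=61818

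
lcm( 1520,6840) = 13680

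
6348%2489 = 1370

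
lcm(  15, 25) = 75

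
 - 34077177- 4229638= - 38306815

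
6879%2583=1713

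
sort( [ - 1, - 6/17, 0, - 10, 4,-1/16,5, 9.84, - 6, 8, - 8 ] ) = [ - 10,  -  8,- 6, - 1, - 6/17,-1/16,0 , 4, 5, 8, 9.84]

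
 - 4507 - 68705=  - 73212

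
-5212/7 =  - 5212/7 = -744.57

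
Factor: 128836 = 2^2 *31^1 *1039^1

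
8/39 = 8/39 = 0.21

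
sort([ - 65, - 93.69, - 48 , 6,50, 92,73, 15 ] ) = [ - 93.69  , - 65, - 48,  6, 15, 50, 73, 92 ] 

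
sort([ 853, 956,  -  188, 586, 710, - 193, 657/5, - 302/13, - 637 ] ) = [ - 637,-193, - 188,  -  302/13, 657/5,586,710, 853, 956]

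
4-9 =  - 5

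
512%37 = 31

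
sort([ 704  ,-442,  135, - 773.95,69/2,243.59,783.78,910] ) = [ - 773.95, - 442, 69/2,135 , 243.59, 704,  783.78,910]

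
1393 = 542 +851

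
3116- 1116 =2000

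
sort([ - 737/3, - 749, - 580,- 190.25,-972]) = [ - 972, - 749,-580,-737/3 ,-190.25 ] 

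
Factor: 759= 3^1*11^1*23^1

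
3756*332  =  1246992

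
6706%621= 496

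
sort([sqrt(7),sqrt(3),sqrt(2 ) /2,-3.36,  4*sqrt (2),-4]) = [ -4, - 3.36, sqrt( 2) /2,sqrt(3 ),sqrt(7 ),4*sqrt(2 )] 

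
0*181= 0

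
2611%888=835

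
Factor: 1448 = 2^3 * 181^1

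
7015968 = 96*73083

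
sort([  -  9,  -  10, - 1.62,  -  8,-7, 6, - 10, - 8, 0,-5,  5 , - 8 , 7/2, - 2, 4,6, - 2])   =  [ -10 ,-10,  -  9,  -  8,-8,  -  8, - 7, - 5,-2, - 2 ,-1.62,0,7/2,4, 5, 6,6 ] 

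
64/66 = 32/33=0.97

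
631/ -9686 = -1 + 9055/9686 = -0.07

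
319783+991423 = 1311206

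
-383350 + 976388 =593038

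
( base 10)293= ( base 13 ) 197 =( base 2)100100101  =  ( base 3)101212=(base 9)355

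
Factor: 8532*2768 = 23616576 = 2^6* 3^3*79^1*173^1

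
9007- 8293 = 714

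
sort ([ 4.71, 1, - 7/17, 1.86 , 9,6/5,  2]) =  [ - 7/17,1, 6/5 , 1.86 , 2,4.71 , 9]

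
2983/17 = 2983/17 = 175.47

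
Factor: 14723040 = 2^5*3^1*5^1*37^1 * 829^1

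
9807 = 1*9807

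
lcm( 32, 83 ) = 2656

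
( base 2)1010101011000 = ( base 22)b68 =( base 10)5464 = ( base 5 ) 133324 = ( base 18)gfa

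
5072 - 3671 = 1401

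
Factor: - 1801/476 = -2^( - 2 )* 7^( - 1)*17^( - 1)*1801^1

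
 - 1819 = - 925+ - 894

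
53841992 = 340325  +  53501667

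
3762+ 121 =3883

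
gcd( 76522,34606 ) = 2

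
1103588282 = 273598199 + 829990083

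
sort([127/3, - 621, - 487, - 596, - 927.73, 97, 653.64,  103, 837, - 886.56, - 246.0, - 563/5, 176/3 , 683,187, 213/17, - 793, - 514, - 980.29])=[-980.29,-927.73, - 886.56, -793, - 621, - 596, - 514, - 487, - 246.0,- 563/5,213/17, 127/3, 176/3, 97, 103,187,653.64,683,837 ]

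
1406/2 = 703   =  703.00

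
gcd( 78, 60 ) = 6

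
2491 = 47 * 53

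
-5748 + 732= - 5016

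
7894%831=415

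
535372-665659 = - 130287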